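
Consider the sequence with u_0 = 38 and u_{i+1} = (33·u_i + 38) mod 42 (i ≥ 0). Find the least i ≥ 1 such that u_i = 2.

Listing terms: u_0 = 38; u_1 = 32; u_2 = 2; u_3 = 20; u_4 = 26; u_5 = 14; u_6 = 38.
The sequence repeats with period 6.
The value 2 first appears (with i ≥ 1) at u_2.

2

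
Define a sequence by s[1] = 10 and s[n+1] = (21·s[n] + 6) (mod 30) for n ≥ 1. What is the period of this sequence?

We have s[1] = 10; s[2] = 6; s[3] = 12; s[4] = 18; s[5] = 24; s[6] = 0; s[7] = 6.
Since s[7] = s[2] = 6, the sequence is eventually periodic: after a pre-period of length 1 it cycles with period 5.

5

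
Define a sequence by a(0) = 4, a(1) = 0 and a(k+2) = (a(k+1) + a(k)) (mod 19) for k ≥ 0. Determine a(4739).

Computing terms: a(0) = 4, a(1) = 0, a(2) = 4, a(3) = 4, a(4) = 8, a(5) = 12, a(6) = 1, a(7) = 13, a(8) = 14, a(9) = 8, a(10) = 3, a(11) = 11, a(12) = 14, a(13) = 6, a(14) = 1, a(15) = 7, a(16) = 8, a(17) = 15, a(18) = 4, a(19) = 0.
Since (a(18), a(19)) = (a(0), a(1)) = (4, 0) (two consecutive terms determine the rest), the sequence is periodic with period 18.
So a(4739) = a(0 + ((4739-0) mod 18)) = a(5) = 12.

12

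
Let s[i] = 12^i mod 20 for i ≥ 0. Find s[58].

4

s[0] = 1; s[1] = 12; s[2] = 4; s[3] = 8; s[4] = 16; s[5] = 12.
Since s[5] = s[1] = 12, the sequence is eventually periodic: after a pre-period of length 1 it cycles with period 4.
For i ≥ 1, s[i] depends only on (i - 1) mod 4. (58 - 1) mod 4 = 1, so s[58] = s[2] = 4.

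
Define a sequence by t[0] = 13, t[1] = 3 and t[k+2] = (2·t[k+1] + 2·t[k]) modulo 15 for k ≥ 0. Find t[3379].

6

t[0] = 13; t[1] = 3; t[2] = 2; t[3] = 10; t[4] = 9; t[5] = 8; t[6] = 4; t[7] = 9; t[8] = 11; t[9] = 10; t[10] = 12; t[11] = 14; t[12] = 7; t[13] = 12; t[14] = 8; t[15] = 10; t[16] = 6; t[17] = 2; t[18] = 1; t[19] = 6; t[20] = 14; t[21] = 10; t[22] = 3; t[23] = 11; t[24] = 13; t[25] = 3.
Since (t[24], t[25]) = (t[0], t[1]) = (13, 3) (two consecutive terms determine the rest), the sequence is periodic with period 24.
(3379 - 0) mod 24 = 19, so t[3379] = t[19] = 6.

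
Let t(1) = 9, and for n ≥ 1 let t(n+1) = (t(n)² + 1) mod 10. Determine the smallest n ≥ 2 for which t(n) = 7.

We have t(1) = 9,  t(2) = 2,  t(3) = 5,  t(4) = 6,  t(5) = 7,  t(6) = 0,  t(7) = 1,  t(8) = 2.
Since t(8) = t(2) = 2, the sequence is eventually periodic: after a pre-period of length 1 it cycles with period 6.
The value 7 first appears (with n ≥ 2) at t(5).

5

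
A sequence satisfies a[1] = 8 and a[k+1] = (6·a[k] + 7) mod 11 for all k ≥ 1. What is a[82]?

0

a[1] = 8,  a[2] = 0,  a[3] = 7,  a[4] = 5,  a[5] = 4,  a[6] = 9,  a[7] = 6,  a[8] = 10,  a[9] = 1,  a[10] = 2,  a[11] = 8.
Since a[11] = a[1] = 8, the sequence is periodic with period 10.
So a[82] = a[1 + ((82-1) mod 10)] = a[2] = 0.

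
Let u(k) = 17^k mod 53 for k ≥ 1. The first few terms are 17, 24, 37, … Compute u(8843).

We have u(1) = 17, u(2) = 24, u(3) = 37, u(4) = 46, u(5) = 40, u(6) = 44, u(7) = 6, u(8) = 49, u(9) = 38, u(10) = 10, u(11) = 11, u(12) = 28, u(13) = 52, u(14) = 36, u(15) = 29, u(16) = 16, u(17) = 7, u(18) = 13, u(19) = 9, u(20) = 47, u(21) = 4, u(22) = 15, u(23) = 43, u(24) = 42, u(25) = 25, u(26) = 1, u(27) = 17.
The sequence repeats with period 26.
(8843 - 1) mod 26 = 2, so u(8843) = u(3) = 37.

37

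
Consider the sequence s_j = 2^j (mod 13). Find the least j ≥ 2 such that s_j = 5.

9

s_1 = 2, s_2 = 4, s_3 = 8, s_4 = 3, s_5 = 6, s_6 = 12, s_7 = 11, s_8 = 9, s_9 = 5, s_{10} = 10, s_{11} = 7, s_{12} = 1, s_{13} = 2.
The sequence repeats with period 12.
The value 5 first appears (with j ≥ 2) at s_9.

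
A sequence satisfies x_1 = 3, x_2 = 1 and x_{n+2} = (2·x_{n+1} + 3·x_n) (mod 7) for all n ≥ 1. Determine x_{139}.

Computing terms: x_1 = 3,  x_2 = 1,  x_3 = 4,  x_4 = 4,  x_5 = 6,  x_6 = 3,  x_7 = 3,  x_8 = 1.
Since (x_7, x_8) = (x_1, x_2) = (3, 1) (two consecutive terms determine the rest), the sequence is periodic with period 6.
(139 - 1) mod 6 = 0, so x_{139} = x_1 = 3.

3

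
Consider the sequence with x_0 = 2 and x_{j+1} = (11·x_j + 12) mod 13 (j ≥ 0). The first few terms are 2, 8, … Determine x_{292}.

11

We have x_0 = 2, x_1 = 8, x_2 = 9, x_3 = 7, x_4 = 11, x_5 = 3, x_6 = 6, x_7 = 0, x_8 = 12, x_9 = 1, x_{10} = 10, x_{11} = 5, x_{12} = 2.
The sequence repeats with period 12.
(292 - 0) mod 12 = 4, so x_{292} = x_4 = 11.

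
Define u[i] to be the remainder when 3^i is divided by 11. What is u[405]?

1

Computing terms: u[1] = 3; u[2] = 9; u[3] = 5; u[4] = 4; u[5] = 1; u[6] = 3.
Since u[6] = u[1] = 3, the sequence is periodic with period 5.
So u[405] = u[1 + ((405-1) mod 5)] = u[5] = 1.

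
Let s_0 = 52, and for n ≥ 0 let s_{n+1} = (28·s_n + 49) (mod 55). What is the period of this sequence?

s_0 = 52; s_1 = 20; s_2 = 4; s_3 = 51; s_4 = 47; s_5 = 45; s_6 = 44; s_7 = 16; s_8 = 2; s_9 = 50; s_{10} = 19; s_{11} = 31; s_{12} = 37; s_{13} = 40; s_{14} = 14; s_{15} = 1; s_{16} = 22; s_{17} = 5; s_{18} = 24; s_{19} = 6; s_{20} = 52.
Since s_{20} = s_0 = 52, the sequence is periodic with period 20.

20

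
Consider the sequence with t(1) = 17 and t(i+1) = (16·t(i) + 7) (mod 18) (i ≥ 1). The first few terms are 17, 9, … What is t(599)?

Listing terms: t(1) = 17,  t(2) = 9,  t(3) = 7,  t(4) = 11,  t(5) = 3,  t(6) = 1,  t(7) = 5,  t(8) = 15,  t(9) = 13,  t(10) = 17.
The sequence repeats with period 9.
So t(599) = t(1 + ((599-1) mod 9)) = t(5) = 3.

3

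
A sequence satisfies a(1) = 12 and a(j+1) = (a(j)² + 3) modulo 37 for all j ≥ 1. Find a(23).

Listing terms: a(1) = 12; a(2) = 36; a(3) = 4; a(4) = 19; a(5) = 31; a(6) = 2; a(7) = 7; a(8) = 15; a(9) = 6; a(10) = 2.
Since a(10) = a(6) = 2, the sequence is eventually periodic: after a pre-period of length 5 it cycles with period 4.
For j ≥ 6, a(j) depends only on (j - 6) mod 4. (23 - 6) mod 4 = 1, so a(23) = a(7) = 7.

7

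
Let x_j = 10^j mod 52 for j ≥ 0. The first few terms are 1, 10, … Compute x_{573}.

Listing terms: x_0 = 1,  x_1 = 10,  x_2 = 48,  x_3 = 12,  x_4 = 16,  x_5 = 4,  x_6 = 40,  x_7 = 36,  x_8 = 48.
Since x_8 = x_2 = 48, the sequence is eventually periodic: after a pre-period of length 2 it cycles with period 6.
For j ≥ 2, x_j depends only on (j - 2) mod 6. (573 - 2) mod 6 = 1, so x_{573} = x_3 = 12.

12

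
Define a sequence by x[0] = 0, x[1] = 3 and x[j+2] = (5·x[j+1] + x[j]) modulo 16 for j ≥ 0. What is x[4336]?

We have x[0] = 0; x[1] = 3; x[2] = 15; x[3] = 14; x[4] = 5; x[5] = 7; x[6] = 8; x[7] = 15; x[8] = 3; x[9] = 14; x[10] = 9; x[11] = 11; x[12] = 0; x[13] = 11; x[14] = 7; x[15] = 14; x[16] = 13; x[17] = 15; x[18] = 8; x[19] = 7; x[20] = 11; x[21] = 14; x[22] = 1; x[23] = 3; x[24] = 0; x[25] = 3.
Since (x[24], x[25]) = (x[0], x[1]) = (0, 3) (two consecutive terms determine the rest), the sequence is periodic with period 24.
(4336 - 0) mod 24 = 16, so x[4336] = x[16] = 13.

13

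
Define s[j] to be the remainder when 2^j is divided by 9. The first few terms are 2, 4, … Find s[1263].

8

Computing terms: s[1] = 2,  s[2] = 4,  s[3] = 8,  s[4] = 7,  s[5] = 5,  s[6] = 1,  s[7] = 2.
The sequence repeats with period 6.
(1263 - 1) mod 6 = 2, so s[1263] = s[3] = 8.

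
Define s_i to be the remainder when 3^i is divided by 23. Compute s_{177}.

3

Computing terms: s_1 = 3; s_2 = 9; s_3 = 4; s_4 = 12; s_5 = 13; s_6 = 16; s_7 = 2; s_8 = 6; s_9 = 18; s_{10} = 8; s_{11} = 1; s_{12} = 3.
Since s_{12} = s_1 = 3, the sequence is periodic with period 11.
So s_{177} = s_{1 + ((177-1) mod 11)} = s_1 = 3.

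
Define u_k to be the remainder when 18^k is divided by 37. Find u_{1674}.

Listing terms: u_0 = 1,  u_1 = 18,  u_2 = 28,  u_3 = 23,  u_4 = 7,  u_5 = 15,  u_6 = 11,  u_7 = 13,  u_8 = 12,  u_9 = 31,  u_{10} = 3,  u_{11} = 17,  u_{12} = 10,  u_{13} = 32,  u_{14} = 21,  u_{15} = 8,  u_{16} = 33,  u_{17} = 2,  u_{18} = 36,  u_{19} = 19,  u_{20} = 9,  u_{21} = 14,  u_{22} = 30,  u_{23} = 22,  u_{24} = 26,  u_{25} = 24,  u_{26} = 25,  u_{27} = 6,  u_{28} = 34,  u_{29} = 20,  u_{30} = 27,  u_{31} = 5,  u_{32} = 16,  u_{33} = 29,  u_{34} = 4,  u_{35} = 35,  u_{36} = 1.
Since u_{36} = u_0 = 1, the sequence is periodic with period 36.
So u_{1674} = u_{0 + ((1674-0) mod 36)} = u_{18} = 36.

36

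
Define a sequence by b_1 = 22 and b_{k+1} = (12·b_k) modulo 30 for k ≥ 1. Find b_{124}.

6

Listing terms: b_1 = 22,  b_2 = 24,  b_3 = 18,  b_4 = 6,  b_5 = 12,  b_6 = 24.
Since b_6 = b_2 = 24, the sequence is eventually periodic: after a pre-period of length 1 it cycles with period 4.
For k ≥ 2, b_k depends only on (k - 2) mod 4. (124 - 2) mod 4 = 2, so b_{124} = b_4 = 6.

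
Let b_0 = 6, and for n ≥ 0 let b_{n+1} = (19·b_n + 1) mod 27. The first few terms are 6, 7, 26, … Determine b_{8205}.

3

Computing terms: b_0 = 6, b_1 = 7, b_2 = 26, b_3 = 9, b_4 = 10, b_5 = 2, b_6 = 12, b_7 = 13, b_8 = 5, b_9 = 15, b_{10} = 16, b_{11} = 8, b_{12} = 18, b_{13} = 19, b_{14} = 11, b_{15} = 21, b_{16} = 22, b_{17} = 14, b_{18} = 24, b_{19} = 25, b_{20} = 17, b_{21} = 0, b_{22} = 1, b_{23} = 20, b_{24} = 3, b_{25} = 4, b_{26} = 23, b_{27} = 6.
The sequence repeats with period 27.
(8205 - 0) mod 27 = 24, so b_{8205} = b_{24} = 3.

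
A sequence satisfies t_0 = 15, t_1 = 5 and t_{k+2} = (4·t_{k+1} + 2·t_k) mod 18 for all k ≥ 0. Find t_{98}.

14

Computing terms: t_0 = 15; t_1 = 5; t_2 = 14; t_3 = 12; t_4 = 4; t_5 = 4; t_6 = 6; t_7 = 14; t_8 = 14; t_9 = 12.
Since (t_8, t_9) = (t_2, t_3) = (14, 12) (two consecutive terms determine the rest), the sequence is eventually periodic: after a pre-period of length 2 it cycles with period 6.
For k ≥ 2, t_k depends only on (k - 2) mod 6. (98 - 2) mod 6 = 0, so t_{98} = t_2 = 14.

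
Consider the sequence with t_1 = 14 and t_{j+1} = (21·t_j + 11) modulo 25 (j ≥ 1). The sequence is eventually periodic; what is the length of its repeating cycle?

We have t_1 = 14; t_2 = 5; t_3 = 16; t_4 = 22; t_5 = 23; t_6 = 19; t_7 = 10; t_8 = 21; t_9 = 2; t_{10} = 3; t_{11} = 24; t_{12} = 15; t_{13} = 1; t_{14} = 7; t_{15} = 8; t_{16} = 4; t_{17} = 20; t_{18} = 6; t_{19} = 12; t_{20} = 13; t_{21} = 9; t_{22} = 0; t_{23} = 11; t_{24} = 17; t_{25} = 18; t_{26} = 14.
Since t_{26} = t_1 = 14, the sequence is periodic with period 25.

25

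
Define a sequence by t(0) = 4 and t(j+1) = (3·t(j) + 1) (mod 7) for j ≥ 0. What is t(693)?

We have t(0) = 4, t(1) = 6, t(2) = 5, t(3) = 2, t(4) = 0, t(5) = 1, t(6) = 4.
Since t(6) = t(0) = 4, the sequence is periodic with period 6.
So t(693) = t(0 + ((693-0) mod 6)) = t(3) = 2.

2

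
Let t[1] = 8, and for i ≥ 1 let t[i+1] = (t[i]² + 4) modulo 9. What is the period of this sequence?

t[1] = 8, t[2] = 5, t[3] = 2, t[4] = 8.
Since t[4] = t[1] = 8, the sequence is periodic with period 3.

3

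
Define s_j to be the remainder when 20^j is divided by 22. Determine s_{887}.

s_1 = 20, s_2 = 4, s_3 = 14, s_4 = 16, s_5 = 12, s_6 = 20.
The sequence repeats with period 5.
(887 - 1) mod 5 = 1, so s_{887} = s_2 = 4.

4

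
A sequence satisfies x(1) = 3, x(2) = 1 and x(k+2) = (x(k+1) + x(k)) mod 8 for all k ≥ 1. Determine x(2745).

4

Listing terms: x(1) = 3, x(2) = 1, x(3) = 4, x(4) = 5, x(5) = 1, x(6) = 6, x(7) = 7, x(8) = 5, x(9) = 4, x(10) = 1, x(11) = 5, x(12) = 6, x(13) = 3, x(14) = 1.
Since (x(13), x(14)) = (x(1), x(2)) = (3, 1) (two consecutive terms determine the rest), the sequence is periodic with period 12.
So x(2745) = x(1 + ((2745-1) mod 12)) = x(9) = 4.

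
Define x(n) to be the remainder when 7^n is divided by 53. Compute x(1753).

40

Listing terms: x(1) = 7, x(2) = 49, x(3) = 25, x(4) = 16, x(5) = 6, x(6) = 42, x(7) = 29, x(8) = 44, x(9) = 43, x(10) = 36, x(11) = 40, x(12) = 15, x(13) = 52, x(14) = 46, x(15) = 4, x(16) = 28, x(17) = 37, x(18) = 47, x(19) = 11, x(20) = 24, x(21) = 9, x(22) = 10, x(23) = 17, x(24) = 13, x(25) = 38, x(26) = 1, x(27) = 7.
Since x(27) = x(1) = 7, the sequence is periodic with period 26.
So x(1753) = x(1 + ((1753-1) mod 26)) = x(11) = 40.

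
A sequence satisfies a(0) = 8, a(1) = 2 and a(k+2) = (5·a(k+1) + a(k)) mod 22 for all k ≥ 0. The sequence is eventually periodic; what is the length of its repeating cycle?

We have a(0) = 8,  a(1) = 2,  a(2) = 18,  a(3) = 4,  a(4) = 16,  a(5) = 18,  a(6) = 18,  a(7) = 20,  a(8) = 8,  a(9) = 16,  a(10) = 0,  a(11) = 16,  a(12) = 14,  a(13) = 20,  a(14) = 4,  a(15) = 18,  a(16) = 6,  a(17) = 4,  a(18) = 4,  a(19) = 2,  a(20) = 14,  a(21) = 6,  a(22) = 0,  a(23) = 6,  a(24) = 8,  a(25) = 2.
Since (a(24), a(25)) = (a(0), a(1)) = (8, 2) (two consecutive terms determine the rest), the sequence is periodic with period 24.

24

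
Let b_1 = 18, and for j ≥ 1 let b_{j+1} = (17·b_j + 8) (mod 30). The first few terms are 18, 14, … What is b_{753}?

18

Computing terms: b_1 = 18, b_2 = 14, b_3 = 6, b_4 = 20, b_5 = 18.
Since b_5 = b_1 = 18, the sequence is periodic with period 4.
So b_{753} = b_{1 + ((753-1) mod 4)} = b_1 = 18.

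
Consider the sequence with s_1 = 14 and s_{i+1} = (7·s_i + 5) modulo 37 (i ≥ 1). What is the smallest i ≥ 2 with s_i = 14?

s_1 = 14,  s_2 = 29,  s_3 = 23,  s_4 = 18,  s_5 = 20,  s_6 = 34,  s_7 = 21,  s_8 = 4,  s_9 = 33,  s_{10} = 14.
Since s_{10} = s_1 = 14, the sequence is periodic with period 9.
The value 14 next appears (with i ≥ 2) at s_{10}.

10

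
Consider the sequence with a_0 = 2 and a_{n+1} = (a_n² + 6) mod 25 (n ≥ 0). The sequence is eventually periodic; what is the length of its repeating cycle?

3

a_0 = 2; a_1 = 10; a_2 = 6; a_3 = 17; a_4 = 20; a_5 = 6.
Since a_5 = a_2 = 6, the sequence is eventually periodic: after a pre-period of length 2 it cycles with period 3.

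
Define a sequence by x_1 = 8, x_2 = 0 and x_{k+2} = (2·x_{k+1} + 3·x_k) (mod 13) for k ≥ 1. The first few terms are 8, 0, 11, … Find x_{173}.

12

Computing terms: x_1 = 8; x_2 = 0; x_3 = 11; x_4 = 9; x_5 = 12; x_6 = 12; x_7 = 8; x_8 = 0.
The sequence repeats with period 6.
So x_{173} = x_{1 + ((173-1) mod 6)} = x_5 = 12.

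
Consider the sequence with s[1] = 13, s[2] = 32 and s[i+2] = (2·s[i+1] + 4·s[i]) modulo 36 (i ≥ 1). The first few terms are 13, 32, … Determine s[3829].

We have s[1] = 13; s[2] = 32; s[3] = 8; s[4] = 0; s[5] = 32; s[6] = 28; s[7] = 4; s[8] = 12; s[9] = 4; s[10] = 20; s[11] = 20; s[12] = 12; s[13] = 32; s[14] = 4; s[15] = 28; s[16] = 0; s[17] = 4; s[18] = 8; s[19] = 32; s[20] = 24; s[21] = 32; s[22] = 16; s[23] = 16; s[24] = 24; s[25] = 4; s[26] = 32; s[27] = 8.
Since (s[26], s[27]) = (s[2], s[3]) = (32, 8) (two consecutive terms determine the rest), the sequence is eventually periodic: after a pre-period of length 1 it cycles with period 24.
For i ≥ 2, s[i] depends only on (i - 2) mod 24. (3829 - 2) mod 24 = 11, so s[3829] = s[13] = 32.

32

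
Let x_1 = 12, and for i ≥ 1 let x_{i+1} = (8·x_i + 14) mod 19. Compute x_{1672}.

Listing terms: x_1 = 12, x_2 = 15, x_3 = 1, x_4 = 3, x_5 = 0, x_6 = 14, x_7 = 12.
Since x_7 = x_1 = 12, the sequence is periodic with period 6.
So x_{1672} = x_{1 + ((1672-1) mod 6)} = x_4 = 3.

3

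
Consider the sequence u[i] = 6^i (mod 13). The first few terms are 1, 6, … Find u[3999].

8

Listing terms: u[0] = 1,  u[1] = 6,  u[2] = 10,  u[3] = 8,  u[4] = 9,  u[5] = 2,  u[6] = 12,  u[7] = 7,  u[8] = 3,  u[9] = 5,  u[10] = 4,  u[11] = 11,  u[12] = 1.
The sequence repeats with period 12.
(3999 - 0) mod 12 = 3, so u[3999] = u[3] = 8.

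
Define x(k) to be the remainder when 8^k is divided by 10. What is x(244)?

x(1) = 8, x(2) = 4, x(3) = 2, x(4) = 6, x(5) = 8.
Since x(5) = x(1) = 8, the sequence is periodic with period 4.
So x(244) = x(1 + ((244-1) mod 4)) = x(4) = 6.

6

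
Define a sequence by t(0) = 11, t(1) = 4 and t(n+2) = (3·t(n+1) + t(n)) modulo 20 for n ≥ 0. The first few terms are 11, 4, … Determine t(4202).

Computing terms: t(0) = 11,  t(1) = 4,  t(2) = 3,  t(3) = 13,  t(4) = 2,  t(5) = 19,  t(6) = 19,  t(7) = 16,  t(8) = 7,  t(9) = 17,  t(10) = 18,  t(11) = 11,  t(12) = 11,  t(13) = 4.
Since (t(12), t(13)) = (t(0), t(1)) = (11, 4) (two consecutive terms determine the rest), the sequence is periodic with period 12.
So t(4202) = t(0 + ((4202-0) mod 12)) = t(2) = 3.

3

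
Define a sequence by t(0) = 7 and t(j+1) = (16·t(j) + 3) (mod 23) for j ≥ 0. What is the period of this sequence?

11

We have t(0) = 7; t(1) = 0; t(2) = 3; t(3) = 5; t(4) = 14; t(5) = 20; t(6) = 1; t(7) = 19; t(8) = 8; t(9) = 16; t(10) = 6; t(11) = 7.
Since t(11) = t(0) = 7, the sequence is periodic with period 11.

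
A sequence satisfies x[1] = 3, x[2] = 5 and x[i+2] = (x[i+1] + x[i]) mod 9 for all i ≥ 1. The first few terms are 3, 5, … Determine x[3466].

8

We have x[1] = 3,  x[2] = 5,  x[3] = 8,  x[4] = 4,  x[5] = 3,  x[6] = 7,  x[7] = 1,  x[8] = 8,  x[9] = 0,  x[10] = 8,  x[11] = 8,  x[12] = 7,  x[13] = 6,  x[14] = 4,  x[15] = 1,  x[16] = 5,  x[17] = 6,  x[18] = 2,  x[19] = 8,  x[20] = 1,  x[21] = 0,  x[22] = 1,  x[23] = 1,  x[24] = 2,  x[25] = 3,  x[26] = 5.
The sequence repeats with period 24.
(3466 - 1) mod 24 = 9, so x[3466] = x[10] = 8.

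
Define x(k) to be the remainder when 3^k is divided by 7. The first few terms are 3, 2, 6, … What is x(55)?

Listing terms: x(1) = 3,  x(2) = 2,  x(3) = 6,  x(4) = 4,  x(5) = 5,  x(6) = 1,  x(7) = 3.
The sequence repeats with period 6.
(55 - 1) mod 6 = 0, so x(55) = x(1) = 3.

3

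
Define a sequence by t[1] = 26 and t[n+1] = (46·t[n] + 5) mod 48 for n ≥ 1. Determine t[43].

We have t[1] = 26; t[2] = 1; t[3] = 3; t[4] = 47; t[5] = 7; t[6] = 39; t[7] = 23; t[8] = 7.
Since t[8] = t[5] = 7, the sequence is eventually periodic: after a pre-period of length 4 it cycles with period 3.
For n ≥ 5, t[n] depends only on (n - 5) mod 3. (43 - 5) mod 3 = 2, so t[43] = t[7] = 23.

23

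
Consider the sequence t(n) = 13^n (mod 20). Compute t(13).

13

Computing terms: t(0) = 1; t(1) = 13; t(2) = 9; t(3) = 17; t(4) = 1.
The sequence repeats with period 4.
(13 - 0) mod 4 = 1, so t(13) = t(1) = 13.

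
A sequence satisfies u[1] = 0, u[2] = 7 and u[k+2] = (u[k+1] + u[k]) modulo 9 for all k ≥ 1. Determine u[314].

We have u[1] = 0, u[2] = 7, u[3] = 7, u[4] = 5, u[5] = 3, u[6] = 8, u[7] = 2, u[8] = 1, u[9] = 3, u[10] = 4, u[11] = 7, u[12] = 2, u[13] = 0, u[14] = 2, u[15] = 2, u[16] = 4, u[17] = 6, u[18] = 1, u[19] = 7, u[20] = 8, u[21] = 6, u[22] = 5, u[23] = 2, u[24] = 7, u[25] = 0, u[26] = 7.
The sequence repeats with period 24.
(314 - 1) mod 24 = 1, so u[314] = u[2] = 7.

7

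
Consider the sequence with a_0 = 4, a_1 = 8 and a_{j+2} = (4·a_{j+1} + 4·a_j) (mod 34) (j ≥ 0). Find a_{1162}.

20

Listing terms: a_0 = 4,  a_1 = 8,  a_2 = 14,  a_3 = 20,  a_4 = 0,  a_5 = 12,  a_6 = 14,  a_7 = 2,  a_8 = 30,  a_9 = 26,  a_{10} = 20,  a_{11} = 14,  a_{12} = 0,  a_{13} = 22,  a_{14} = 20,  a_{15} = 32,  a_{16} = 4,  a_{17} = 8.
The sequence repeats with period 16.
So a_{1162} = a_{0 + ((1162-0) mod 16)} = a_{10} = 20.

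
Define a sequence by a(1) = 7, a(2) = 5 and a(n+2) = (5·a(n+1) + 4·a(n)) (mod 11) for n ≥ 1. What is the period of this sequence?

Computing terms: a(1) = 7,  a(2) = 5,  a(3) = 9,  a(4) = 10,  a(5) = 9,  a(6) = 8,  a(7) = 10,  a(8) = 5,  a(9) = 10,  a(10) = 4,  a(11) = 5,  a(12) = 8,  a(13) = 5,  a(14) = 2,  a(15) = 8,  a(16) = 4,  a(17) = 8,  a(18) = 1,  a(19) = 4,  a(20) = 2,  a(21) = 4,  a(22) = 6,  a(23) = 2,  a(24) = 1,  a(25) = 2,  a(26) = 3,  a(27) = 1,  a(28) = 6,  a(29) = 1,  a(30) = 7,  a(31) = 6,  a(32) = 3,  a(33) = 6,  a(34) = 9,  a(35) = 3,  a(36) = 7,  a(37) = 3,  a(38) = 10,  a(39) = 7,  a(40) = 9,  a(41) = 7,  a(42) = 5.
The sequence repeats with period 40.

40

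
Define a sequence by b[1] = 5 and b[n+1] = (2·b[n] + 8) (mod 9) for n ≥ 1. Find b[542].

We have b[1] = 5, b[2] = 0, b[3] = 8, b[4] = 6, b[5] = 2, b[6] = 3, b[7] = 5.
Since b[7] = b[1] = 5, the sequence is periodic with period 6.
(542 - 1) mod 6 = 1, so b[542] = b[2] = 0.

0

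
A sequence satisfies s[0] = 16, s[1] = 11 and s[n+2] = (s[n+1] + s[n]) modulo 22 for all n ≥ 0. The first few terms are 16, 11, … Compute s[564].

10

We have s[0] = 16; s[1] = 11; s[2] = 5; s[3] = 16; s[4] = 21; s[5] = 15; s[6] = 14; s[7] = 7; s[8] = 21; s[9] = 6; s[10] = 5; s[11] = 11; s[12] = 16; s[13] = 5; s[14] = 21; s[15] = 4; s[16] = 3; s[17] = 7; s[18] = 10; s[19] = 17; s[20] = 5; s[21] = 0; s[22] = 5; s[23] = 5; s[24] = 10; s[25] = 15; s[26] = 3; s[27] = 18; s[28] = 21; s[29] = 17; s[30] = 16; s[31] = 11.
The sequence repeats with period 30.
(564 - 0) mod 30 = 24, so s[564] = s[24] = 10.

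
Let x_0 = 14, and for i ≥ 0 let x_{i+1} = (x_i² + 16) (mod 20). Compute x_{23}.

Listing terms: x_0 = 14,  x_1 = 12,  x_2 = 0,  x_3 = 16,  x_4 = 12.
Since x_4 = x_1 = 12, the sequence is eventually periodic: after a pre-period of length 1 it cycles with period 3.
For i ≥ 1, x_i depends only on (i - 1) mod 3. (23 - 1) mod 3 = 1, so x_{23} = x_2 = 0.

0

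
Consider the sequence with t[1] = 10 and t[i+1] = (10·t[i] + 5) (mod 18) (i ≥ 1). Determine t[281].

15

Listing terms: t[1] = 10; t[2] = 15; t[3] = 11; t[4] = 7; t[5] = 3; t[6] = 17; t[7] = 13; t[8] = 9; t[9] = 5; t[10] = 1; t[11] = 15.
Since t[11] = t[2] = 15, the sequence is eventually periodic: after a pre-period of length 1 it cycles with period 9.
For i ≥ 2, t[i] depends only on (i - 2) mod 9. (281 - 2) mod 9 = 0, so t[281] = t[2] = 15.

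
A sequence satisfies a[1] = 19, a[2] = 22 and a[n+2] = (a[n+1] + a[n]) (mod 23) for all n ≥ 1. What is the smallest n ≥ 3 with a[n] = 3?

a[1] = 19,  a[2] = 22,  a[3] = 18,  a[4] = 17,  a[5] = 12,  a[6] = 6,  a[7] = 18,  a[8] = 1,  a[9] = 19,  a[10] = 20,  a[11] = 16,  a[12] = 13,  a[13] = 6,  a[14] = 19,  a[15] = 2,  a[16] = 21,  a[17] = 0,  a[18] = 21,  a[19] = 21,  a[20] = 19,  a[21] = 17,  a[22] = 13,  a[23] = 7,  a[24] = 20,  a[25] = 4,  a[26] = 1,  a[27] = 5,  a[28] = 6,  a[29] = 11,  a[30] = 17,  a[31] = 5,  a[32] = 22,  a[33] = 4,  a[34] = 3,  a[35] = 7,  a[36] = 10,  a[37] = 17,  a[38] = 4,  a[39] = 21,  a[40] = 2,  a[41] = 0,  a[42] = 2,  a[43] = 2,  a[44] = 4,  a[45] = 6,  a[46] = 10,  a[47] = 16,  a[48] = 3,  a[49] = 19,  a[50] = 22.
Since (a[49], a[50]) = (a[1], a[2]) = (19, 22) (two consecutive terms determine the rest), the sequence is periodic with period 48.
The value 3 first appears (with n ≥ 3) at a[34].

34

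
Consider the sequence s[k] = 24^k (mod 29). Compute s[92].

Computing terms: s[1] = 24; s[2] = 25; s[3] = 20; s[4] = 16; s[5] = 7; s[6] = 23; s[7] = 1; s[8] = 24.
The sequence repeats with period 7.
(92 - 1) mod 7 = 0, so s[92] = s[1] = 24.

24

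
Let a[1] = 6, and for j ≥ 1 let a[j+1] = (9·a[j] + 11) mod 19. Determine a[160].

a[1] = 6, a[2] = 8, a[3] = 7, a[4] = 17, a[5] = 12, a[6] = 5, a[7] = 18, a[8] = 2, a[9] = 10, a[10] = 6.
Since a[10] = a[1] = 6, the sequence is periodic with period 9.
So a[160] = a[1 + ((160-1) mod 9)] = a[7] = 18.

18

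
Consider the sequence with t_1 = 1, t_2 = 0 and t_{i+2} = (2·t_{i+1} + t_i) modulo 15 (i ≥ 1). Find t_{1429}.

t_1 = 1,  t_2 = 0,  t_3 = 1,  t_4 = 2,  t_5 = 5,  t_6 = 12,  t_7 = 14,  t_8 = 10,  t_9 = 4,  t_{10} = 3,  t_{11} = 10,  t_{12} = 8,  t_{13} = 11,  t_{14} = 0,  t_{15} = 11,  t_{16} = 7,  t_{17} = 10,  t_{18} = 12,  t_{19} = 4,  t_{20} = 5,  t_{21} = 14,  t_{22} = 3,  t_{23} = 5,  t_{24} = 13,  t_{25} = 1,  t_{26} = 0.
The sequence repeats with period 24.
So t_{1429} = t_{1 + ((1429-1) mod 24)} = t_{13} = 11.

11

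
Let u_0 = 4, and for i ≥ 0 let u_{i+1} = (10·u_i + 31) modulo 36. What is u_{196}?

Listing terms: u_0 = 4; u_1 = 35; u_2 = 21; u_3 = 25; u_4 = 29; u_5 = 33; u_6 = 1; u_7 = 5; u_8 = 9; u_9 = 13; u_{10} = 17; u_{11} = 21.
Since u_{11} = u_2 = 21, the sequence is eventually periodic: after a pre-period of length 2 it cycles with period 9.
For i ≥ 2, u_i depends only on (i - 2) mod 9. (196 - 2) mod 9 = 5, so u_{196} = u_7 = 5.

5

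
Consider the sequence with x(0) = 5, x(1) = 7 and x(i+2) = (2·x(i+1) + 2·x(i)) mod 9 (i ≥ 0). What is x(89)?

3

x(0) = 5, x(1) = 7, x(2) = 6, x(3) = 8, x(4) = 1, x(5) = 0, x(6) = 2, x(7) = 4, x(8) = 3, x(9) = 5, x(10) = 7.
Since (x(9), x(10)) = (x(0), x(1)) = (5, 7) (two consecutive terms determine the rest), the sequence is periodic with period 9.
So x(89) = x(0 + ((89-0) mod 9)) = x(8) = 3.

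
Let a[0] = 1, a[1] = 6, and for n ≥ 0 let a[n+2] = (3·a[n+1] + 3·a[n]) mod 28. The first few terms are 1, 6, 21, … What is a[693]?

13

We have a[0] = 1,  a[1] = 6,  a[2] = 21,  a[3] = 25,  a[4] = 26,  a[5] = 13,  a[6] = 5,  a[7] = 26,  a[8] = 9,  a[9] = 21,  a[10] = 6,  a[11] = 25,  a[12] = 9,  a[13] = 18,  a[14] = 25,  a[15] = 17,  a[16] = 14,  a[17] = 9,  a[18] = 13,  a[19] = 10,  a[20] = 13,  a[21] = 13,  a[22] = 22,  a[23] = 21,  a[24] = 17,  a[25] = 2,  a[26] = 1,  a[27] = 9,  a[28] = 2,  a[29] = 5,  a[30] = 21,  a[31] = 22,  a[32] = 17,  a[33] = 5,  a[34] = 10,  a[35] = 17,  a[36] = 25,  a[37] = 14,  a[38] = 5,  a[39] = 1,  a[40] = 18,  a[41] = 1,  a[42] = 1,  a[43] = 6.
The sequence repeats with period 42.
So a[693] = a[0 + ((693-0) mod 42)] = a[21] = 13.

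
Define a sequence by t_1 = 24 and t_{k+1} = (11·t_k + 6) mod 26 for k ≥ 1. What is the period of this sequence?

12

We have t_1 = 24, t_2 = 10, t_3 = 12, t_4 = 8, t_5 = 16, t_6 = 0, t_7 = 6, t_8 = 20, t_9 = 18, t_{10} = 22, t_{11} = 14, t_{12} = 4, t_{13} = 24.
Since t_{13} = t_1 = 24, the sequence is periodic with period 12.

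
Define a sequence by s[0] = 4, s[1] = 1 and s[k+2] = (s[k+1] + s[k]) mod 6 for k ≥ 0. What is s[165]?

We have s[0] = 4, s[1] = 1, s[2] = 5, s[3] = 0, s[4] = 5, s[5] = 5, s[6] = 4, s[7] = 3, s[8] = 1, s[9] = 4, s[10] = 5, s[11] = 3, s[12] = 2, s[13] = 5, s[14] = 1, s[15] = 0, s[16] = 1, s[17] = 1, s[18] = 2, s[19] = 3, s[20] = 5, s[21] = 2, s[22] = 1, s[23] = 3, s[24] = 4, s[25] = 1.
Since (s[24], s[25]) = (s[0], s[1]) = (4, 1) (two consecutive terms determine the rest), the sequence is periodic with period 24.
So s[165] = s[0 + ((165-0) mod 24)] = s[21] = 2.

2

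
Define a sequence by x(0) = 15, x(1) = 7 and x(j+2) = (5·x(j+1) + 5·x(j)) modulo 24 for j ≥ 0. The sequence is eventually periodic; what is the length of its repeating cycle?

12

Computing terms: x(0) = 15, x(1) = 7, x(2) = 14, x(3) = 9, x(4) = 19, x(5) = 20, x(6) = 3, x(7) = 19, x(8) = 14, x(9) = 21, x(10) = 7, x(11) = 20, x(12) = 15, x(13) = 7.
Since (x(12), x(13)) = (x(0), x(1)) = (15, 7) (two consecutive terms determine the rest), the sequence is periodic with period 12.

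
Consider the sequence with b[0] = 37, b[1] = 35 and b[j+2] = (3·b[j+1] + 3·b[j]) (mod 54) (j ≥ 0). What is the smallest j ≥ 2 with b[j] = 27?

6

We have b[0] = 37,  b[1] = 35,  b[2] = 0,  b[3] = 51,  b[4] = 45,  b[5] = 18,  b[6] = 27,  b[7] = 27,  b[8] = 0,  b[9] = 27,  b[10] = 27.
Since (b[9], b[10]) = (b[6], b[7]) = (27, 27) (two consecutive terms determine the rest), the sequence is eventually periodic: after a pre-period of length 6 it cycles with period 3.
The value 27 first appears (with j ≥ 2) at b[6].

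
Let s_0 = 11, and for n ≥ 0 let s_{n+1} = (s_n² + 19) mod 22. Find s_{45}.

0

We have s_0 = 11,  s_1 = 8,  s_2 = 17,  s_3 = 0,  s_4 = 19,  s_5 = 6,  s_6 = 11.
The sequence repeats with period 6.
(45 - 0) mod 6 = 3, so s_{45} = s_3 = 0.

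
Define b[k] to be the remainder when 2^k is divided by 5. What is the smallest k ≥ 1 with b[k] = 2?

1

We have b[0] = 1, b[1] = 2, b[2] = 4, b[3] = 3, b[4] = 1.
Since b[4] = b[0] = 1, the sequence is periodic with period 4.
The value 2 first appears (with k ≥ 1) at b[1].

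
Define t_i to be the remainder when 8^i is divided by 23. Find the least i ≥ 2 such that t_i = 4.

8

We have t_1 = 8, t_2 = 18, t_3 = 6, t_4 = 2, t_5 = 16, t_6 = 13, t_7 = 12, t_8 = 4, t_9 = 9, t_{10} = 3, t_{11} = 1, t_{12} = 8.
Since t_{12} = t_1 = 8, the sequence is periodic with period 11.
The value 4 first appears (with i ≥ 2) at t_8.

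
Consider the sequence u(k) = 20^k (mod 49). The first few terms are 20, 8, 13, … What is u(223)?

u(1) = 20,  u(2) = 8,  u(3) = 13,  u(4) = 15,  u(5) = 6,  u(6) = 22,  u(7) = 48,  u(8) = 29,  u(9) = 41,  u(10) = 36,  u(11) = 34,  u(12) = 43,  u(13) = 27,  u(14) = 1,  u(15) = 20.
Since u(15) = u(1) = 20, the sequence is periodic with period 14.
(223 - 1) mod 14 = 12, so u(223) = u(13) = 27.

27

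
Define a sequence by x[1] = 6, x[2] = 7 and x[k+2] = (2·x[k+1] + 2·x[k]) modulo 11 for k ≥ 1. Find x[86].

Computing terms: x[1] = 6,  x[2] = 7,  x[3] = 4,  x[4] = 0,  x[5] = 8,  x[6] = 5,  x[7] = 4,  x[8] = 7,  x[9] = 0,  x[10] = 3,  x[11] = 6,  x[12] = 7.
Since (x[11], x[12]) = (x[1], x[2]) = (6, 7) (two consecutive terms determine the rest), the sequence is periodic with period 10.
So x[86] = x[1 + ((86-1) mod 10)] = x[6] = 5.

5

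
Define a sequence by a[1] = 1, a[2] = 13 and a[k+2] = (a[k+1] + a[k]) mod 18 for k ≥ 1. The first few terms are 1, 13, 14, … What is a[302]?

5

Computing terms: a[1] = 1, a[2] = 13, a[3] = 14, a[4] = 9, a[5] = 5, a[6] = 14, a[7] = 1, a[8] = 15, a[9] = 16, a[10] = 13, a[11] = 11, a[12] = 6, a[13] = 17, a[14] = 5, a[15] = 4, a[16] = 9, a[17] = 13, a[18] = 4, a[19] = 17, a[20] = 3, a[21] = 2, a[22] = 5, a[23] = 7, a[24] = 12, a[25] = 1, a[26] = 13.
The sequence repeats with period 24.
So a[302] = a[1 + ((302-1) mod 24)] = a[14] = 5.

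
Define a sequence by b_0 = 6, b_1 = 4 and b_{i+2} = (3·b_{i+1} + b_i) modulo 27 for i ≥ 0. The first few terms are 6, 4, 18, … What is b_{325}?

b_0 = 6; b_1 = 4; b_2 = 18; b_3 = 4; b_4 = 3; b_5 = 13; b_6 = 15; b_7 = 4; b_8 = 0; b_9 = 4; b_{10} = 12; b_{11} = 13; b_{12} = 24; b_{13} = 4; b_{14} = 9; b_{15} = 4; b_{16} = 21; b_{17} = 13; b_{18} = 6; b_{19} = 4.
Since (b_{18}, b_{19}) = (b_0, b_1) = (6, 4) (two consecutive terms determine the rest), the sequence is periodic with period 18.
(325 - 0) mod 18 = 1, so b_{325} = b_1 = 4.

4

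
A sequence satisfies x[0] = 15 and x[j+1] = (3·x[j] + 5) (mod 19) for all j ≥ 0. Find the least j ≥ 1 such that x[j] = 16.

17

Computing terms: x[0] = 15,  x[1] = 12,  x[2] = 3,  x[3] = 14,  x[4] = 9,  x[5] = 13,  x[6] = 6,  x[7] = 4,  x[8] = 17,  x[9] = 18,  x[10] = 2,  x[11] = 11,  x[12] = 0,  x[13] = 5,  x[14] = 1,  x[15] = 8,  x[16] = 10,  x[17] = 16,  x[18] = 15.
Since x[18] = x[0] = 15, the sequence is periodic with period 18.
The value 16 first appears (with j ≥ 1) at x[17].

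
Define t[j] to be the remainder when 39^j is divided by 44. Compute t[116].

Computing terms: t[1] = 39, t[2] = 25, t[3] = 7, t[4] = 9, t[5] = 43, t[6] = 5, t[7] = 19, t[8] = 37, t[9] = 35, t[10] = 1, t[11] = 39.
The sequence repeats with period 10.
(116 - 1) mod 10 = 5, so t[116] = t[6] = 5.

5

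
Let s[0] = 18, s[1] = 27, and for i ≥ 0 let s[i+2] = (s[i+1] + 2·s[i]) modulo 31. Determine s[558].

30

We have s[0] = 18; s[1] = 27; s[2] = 1; s[3] = 24; s[4] = 26; s[5] = 12; s[6] = 2; s[7] = 26; s[8] = 30; s[9] = 20; s[10] = 18; s[11] = 27.
Since (s[10], s[11]) = (s[0], s[1]) = (18, 27) (two consecutive terms determine the rest), the sequence is periodic with period 10.
So s[558] = s[0 + ((558-0) mod 10)] = s[8] = 30.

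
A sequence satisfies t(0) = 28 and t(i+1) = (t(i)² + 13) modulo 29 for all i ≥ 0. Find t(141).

8

We have t(0) = 28, t(1) = 14, t(2) = 6, t(3) = 20, t(4) = 7, t(5) = 4, t(6) = 0, t(7) = 13, t(8) = 8, t(9) = 19, t(10) = 26, t(11) = 22, t(12) = 4.
Since t(12) = t(5) = 4, the sequence is eventually periodic: after a pre-period of length 5 it cycles with period 7.
For i ≥ 5, t(i) depends only on (i - 5) mod 7. (141 - 5) mod 7 = 3, so t(141) = t(8) = 8.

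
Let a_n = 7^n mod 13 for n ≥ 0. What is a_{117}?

Computing terms: a_0 = 1,  a_1 = 7,  a_2 = 10,  a_3 = 5,  a_4 = 9,  a_5 = 11,  a_6 = 12,  a_7 = 6,  a_8 = 3,  a_9 = 8,  a_{10} = 4,  a_{11} = 2,  a_{12} = 1.
The sequence repeats with period 12.
So a_{117} = a_{0 + ((117-0) mod 12)} = a_9 = 8.

8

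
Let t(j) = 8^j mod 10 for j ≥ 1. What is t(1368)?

6

Listing terms: t(1) = 8,  t(2) = 4,  t(3) = 2,  t(4) = 6,  t(5) = 8.
Since t(5) = t(1) = 8, the sequence is periodic with period 4.
(1368 - 1) mod 4 = 3, so t(1368) = t(4) = 6.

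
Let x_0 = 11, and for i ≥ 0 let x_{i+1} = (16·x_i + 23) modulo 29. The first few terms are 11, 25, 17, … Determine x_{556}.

5

Computing terms: x_0 = 11, x_1 = 25, x_2 = 17, x_3 = 5, x_4 = 16, x_5 = 18, x_6 = 21, x_7 = 11.
Since x_7 = x_0 = 11, the sequence is periodic with period 7.
(556 - 0) mod 7 = 3, so x_{556} = x_3 = 5.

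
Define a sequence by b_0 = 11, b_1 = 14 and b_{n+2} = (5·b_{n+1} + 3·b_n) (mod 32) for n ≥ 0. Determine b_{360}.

Computing terms: b_0 = 11, b_1 = 14, b_2 = 7, b_3 = 13, b_4 = 22, b_5 = 21, b_6 = 11, b_7 = 22, b_8 = 15, b_9 = 13, b_{10} = 14, b_{11} = 13, b_{12} = 11, b_{13} = 30, b_{14} = 23, b_{15} = 13, b_{16} = 6, b_{17} = 5, b_{18} = 11, b_{19} = 6, b_{20} = 31, b_{21} = 13, b_{22} = 30, b_{23} = 29, b_{24} = 11, b_{25} = 14.
The sequence repeats with period 24.
So b_{360} = b_{0 + ((360-0) mod 24)} = b_0 = 11.

11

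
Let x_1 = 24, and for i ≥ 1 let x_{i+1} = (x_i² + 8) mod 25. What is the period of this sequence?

x_1 = 24,  x_2 = 9,  x_3 = 14,  x_4 = 4,  x_5 = 24.
The sequence repeats with period 4.

4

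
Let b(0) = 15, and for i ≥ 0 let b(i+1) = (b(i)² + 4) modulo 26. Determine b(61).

Computing terms: b(0) = 15,  b(1) = 21,  b(2) = 3,  b(3) = 13,  b(4) = 17,  b(5) = 7,  b(6) = 1,  b(7) = 5,  b(8) = 3.
Since b(8) = b(2) = 3, the sequence is eventually periodic: after a pre-period of length 2 it cycles with period 6.
For i ≥ 2, b(i) depends only on (i - 2) mod 6. (61 - 2) mod 6 = 5, so b(61) = b(7) = 5.

5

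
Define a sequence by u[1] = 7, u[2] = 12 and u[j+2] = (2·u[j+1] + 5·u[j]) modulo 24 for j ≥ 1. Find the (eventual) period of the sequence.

Computing terms: u[1] = 7; u[2] = 12; u[3] = 11; u[4] = 10; u[5] = 3; u[6] = 8; u[7] = 7; u[8] = 6; u[9] = 23; u[10] = 4; u[11] = 3; u[12] = 2; u[13] = 19; u[14] = 0; u[15] = 23; u[16] = 22; u[17] = 15; u[18] = 20; u[19] = 19; u[20] = 18; u[21] = 11; u[22] = 16; u[23] = 15; u[24] = 14; u[25] = 7; u[26] = 12.
Since (u[25], u[26]) = (u[1], u[2]) = (7, 12) (two consecutive terms determine the rest), the sequence is periodic with period 24.

24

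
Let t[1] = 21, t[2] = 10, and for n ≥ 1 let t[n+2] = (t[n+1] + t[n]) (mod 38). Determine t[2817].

27

t[1] = 21; t[2] = 10; t[3] = 31; t[4] = 3; t[5] = 34; t[6] = 37; t[7] = 33; t[8] = 32; t[9] = 27; t[10] = 21; t[11] = 10.
Since (t[10], t[11]) = (t[1], t[2]) = (21, 10) (two consecutive terms determine the rest), the sequence is periodic with period 9.
(2817 - 1) mod 9 = 8, so t[2817] = t[9] = 27.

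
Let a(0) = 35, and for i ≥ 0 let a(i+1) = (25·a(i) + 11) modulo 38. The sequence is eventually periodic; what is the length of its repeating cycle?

a(0) = 35,  a(1) = 12,  a(2) = 7,  a(3) = 34,  a(4) = 25,  a(5) = 28,  a(6) = 27,  a(7) = 2,  a(8) = 23,  a(9) = 16,  a(10) = 31,  a(11) = 26,  a(12) = 15,  a(13) = 6,  a(14) = 9,  a(15) = 8,  a(16) = 21,  a(17) = 4,  a(18) = 35.
Since a(18) = a(0) = 35, the sequence is periodic with period 18.

18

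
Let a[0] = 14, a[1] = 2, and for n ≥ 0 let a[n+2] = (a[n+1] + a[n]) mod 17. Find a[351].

a[0] = 14,  a[1] = 2,  a[2] = 16,  a[3] = 1,  a[4] = 0,  a[5] = 1,  a[6] = 1,  a[7] = 2,  a[8] = 3,  a[9] = 5,  a[10] = 8,  a[11] = 13,  a[12] = 4,  a[13] = 0,  a[14] = 4,  a[15] = 4,  a[16] = 8,  a[17] = 12,  a[18] = 3,  a[19] = 15,  a[20] = 1,  a[21] = 16,  a[22] = 0,  a[23] = 16,  a[24] = 16,  a[25] = 15,  a[26] = 14,  a[27] = 12,  a[28] = 9,  a[29] = 4,  a[30] = 13,  a[31] = 0,  a[32] = 13,  a[33] = 13,  a[34] = 9,  a[35] = 5,  a[36] = 14,  a[37] = 2.
The sequence repeats with period 36.
So a[351] = a[0 + ((351-0) mod 36)] = a[27] = 12.

12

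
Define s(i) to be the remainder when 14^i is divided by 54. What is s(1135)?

14

Computing terms: s(0) = 1, s(1) = 14, s(2) = 34, s(3) = 44, s(4) = 22, s(5) = 38, s(6) = 46, s(7) = 50, s(8) = 52, s(9) = 26, s(10) = 40, s(11) = 20, s(12) = 10, s(13) = 32, s(14) = 16, s(15) = 8, s(16) = 4, s(17) = 2, s(18) = 28, s(19) = 14.
Since s(19) = s(1) = 14, the sequence is eventually periodic: after a pre-period of length 1 it cycles with period 18.
For i ≥ 1, s(i) depends only on (i - 1) mod 18. (1135 - 1) mod 18 = 0, so s(1135) = s(1) = 14.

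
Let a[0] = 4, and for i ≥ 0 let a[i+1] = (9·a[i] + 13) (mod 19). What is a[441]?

Computing terms: a[0] = 4; a[1] = 11; a[2] = 17; a[3] = 14; a[4] = 6; a[5] = 10; a[6] = 8; a[7] = 9; a[8] = 18; a[9] = 4.
Since a[9] = a[0] = 4, the sequence is periodic with period 9.
(441 - 0) mod 9 = 0, so a[441] = a[0] = 4.

4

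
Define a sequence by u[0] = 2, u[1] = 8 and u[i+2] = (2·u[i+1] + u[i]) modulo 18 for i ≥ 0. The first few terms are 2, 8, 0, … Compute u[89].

We have u[0] = 2,  u[1] = 8,  u[2] = 0,  u[3] = 8,  u[4] = 16,  u[5] = 4,  u[6] = 6,  u[7] = 16,  u[8] = 2,  u[9] = 2,  u[10] = 6,  u[11] = 14,  u[12] = 16,  u[13] = 10,  u[14] = 0,  u[15] = 10,  u[16] = 2,  u[17] = 14,  u[18] = 12,  u[19] = 2,  u[20] = 16,  u[21] = 16,  u[22] = 12,  u[23] = 4,  u[24] = 2,  u[25] = 8.
The sequence repeats with period 24.
So u[89] = u[0 + ((89-0) mod 24)] = u[17] = 14.

14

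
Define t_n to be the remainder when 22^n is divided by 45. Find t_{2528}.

16

Computing terms: t_1 = 22, t_2 = 34, t_3 = 28, t_4 = 31, t_5 = 7, t_6 = 19, t_7 = 13, t_8 = 16, t_9 = 37, t_{10} = 4, t_{11} = 43, t_{12} = 1, t_{13} = 22.
Since t_{13} = t_1 = 22, the sequence is periodic with period 12.
So t_{2528} = t_{1 + ((2528-1) mod 12)} = t_8 = 16.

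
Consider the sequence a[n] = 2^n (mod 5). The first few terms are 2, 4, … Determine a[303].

3

We have a[1] = 2, a[2] = 4, a[3] = 3, a[4] = 1, a[5] = 2.
The sequence repeats with period 4.
(303 - 1) mod 4 = 2, so a[303] = a[3] = 3.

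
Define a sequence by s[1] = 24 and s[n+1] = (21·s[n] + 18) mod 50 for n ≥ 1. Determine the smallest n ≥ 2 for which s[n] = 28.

14

s[1] = 24; s[2] = 22; s[3] = 30; s[4] = 48; s[5] = 26; s[6] = 14; s[7] = 12; s[8] = 20; s[9] = 38; s[10] = 16; s[11] = 4; s[12] = 2; s[13] = 10; s[14] = 28; s[15] = 6; s[16] = 44; s[17] = 42; s[18] = 0; s[19] = 18; s[20] = 46; s[21] = 34; s[22] = 32; s[23] = 40; s[24] = 8; s[25] = 36; s[26] = 24.
Since s[26] = s[1] = 24, the sequence is periodic with period 25.
The value 28 first appears (with n ≥ 2) at s[14].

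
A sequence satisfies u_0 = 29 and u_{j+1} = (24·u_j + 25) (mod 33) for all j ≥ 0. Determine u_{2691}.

Computing terms: u_0 = 29, u_1 = 28, u_2 = 4, u_3 = 22, u_4 = 25, u_5 = 31, u_6 = 10, u_7 = 1, u_8 = 16, u_9 = 13, u_{10} = 7, u_{11} = 28.
Since u_{11} = u_1 = 28, the sequence is eventually periodic: after a pre-period of length 1 it cycles with period 10.
For j ≥ 1, u_j depends only on (j - 1) mod 10. (2691 - 1) mod 10 = 0, so u_{2691} = u_1 = 28.

28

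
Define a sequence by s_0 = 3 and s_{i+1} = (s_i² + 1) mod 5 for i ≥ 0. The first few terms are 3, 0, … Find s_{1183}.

s_0 = 3,  s_1 = 0,  s_2 = 1,  s_3 = 2,  s_4 = 0.
Since s_4 = s_1 = 0, the sequence is eventually periodic: after a pre-period of length 1 it cycles with period 3.
For i ≥ 1, s_i depends only on (i - 1) mod 3. (1183 - 1) mod 3 = 0, so s_{1183} = s_1 = 0.

0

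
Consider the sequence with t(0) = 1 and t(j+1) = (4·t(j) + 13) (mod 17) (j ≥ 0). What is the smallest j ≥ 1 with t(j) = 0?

1

t(0) = 1; t(1) = 0; t(2) = 13; t(3) = 14; t(4) = 1.
Since t(4) = t(0) = 1, the sequence is periodic with period 4.
The value 0 first appears (with j ≥ 1) at t(1).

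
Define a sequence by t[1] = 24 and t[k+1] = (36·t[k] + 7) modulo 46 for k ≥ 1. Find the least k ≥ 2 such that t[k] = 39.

Computing terms: t[1] = 24; t[2] = 43; t[3] = 37; t[4] = 5; t[5] = 3; t[6] = 23; t[7] = 7; t[8] = 29; t[9] = 39; t[10] = 31; t[11] = 19; t[12] = 1; t[13] = 43.
Since t[13] = t[2] = 43, the sequence is eventually periodic: after a pre-period of length 1 it cycles with period 11.
The value 39 first appears (with k ≥ 2) at t[9].

9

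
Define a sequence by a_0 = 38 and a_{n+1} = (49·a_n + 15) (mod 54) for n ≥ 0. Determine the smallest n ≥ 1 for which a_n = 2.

Computing terms: a_0 = 38; a_1 = 41; a_2 = 26; a_3 = 47; a_4 = 50; a_5 = 35; a_6 = 2; a_7 = 5; a_8 = 44; a_9 = 11; a_{10} = 14; a_{11} = 53; a_{12} = 20; a_{13} = 23; a_{14} = 8; a_{15} = 29; a_{16} = 32; a_{17} = 17; a_{18} = 38.
The sequence repeats with period 18.
The value 2 first appears (with n ≥ 1) at a_6.

6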